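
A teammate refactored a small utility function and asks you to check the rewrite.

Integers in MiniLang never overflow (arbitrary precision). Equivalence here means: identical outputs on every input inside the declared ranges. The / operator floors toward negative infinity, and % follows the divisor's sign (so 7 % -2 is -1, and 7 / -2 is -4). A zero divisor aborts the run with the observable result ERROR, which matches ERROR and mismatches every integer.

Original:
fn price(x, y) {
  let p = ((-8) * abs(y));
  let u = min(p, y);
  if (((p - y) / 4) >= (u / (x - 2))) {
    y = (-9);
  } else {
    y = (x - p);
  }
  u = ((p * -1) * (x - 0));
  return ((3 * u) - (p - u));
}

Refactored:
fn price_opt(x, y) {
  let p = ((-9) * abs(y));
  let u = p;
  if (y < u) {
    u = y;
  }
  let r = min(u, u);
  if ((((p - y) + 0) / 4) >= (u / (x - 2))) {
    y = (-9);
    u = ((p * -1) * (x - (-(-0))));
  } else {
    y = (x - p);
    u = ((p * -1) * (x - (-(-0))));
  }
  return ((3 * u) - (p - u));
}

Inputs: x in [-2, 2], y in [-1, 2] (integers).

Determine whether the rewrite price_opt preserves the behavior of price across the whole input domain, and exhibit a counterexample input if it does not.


The rewrite breaks on x=-2, y=-1, where the results are -56 and -63.
price: p becomes -8; next u becomes -8; next (((p - y) / 4) >= (u / (x - 2))) evaluates to false; next y becomes 6; next u becomes -16; next final value -56
price_opt: p becomes -9; next u becomes -9; next (y < u) evaluates to false; next r becomes -9; next ((((p - y) + 0) / 4) >= (u / (x - 2))) evaluates to false; next y becomes 7; next u becomes -18; next final value -63
verdict: not equivalent; witness: x=-2, y=-1


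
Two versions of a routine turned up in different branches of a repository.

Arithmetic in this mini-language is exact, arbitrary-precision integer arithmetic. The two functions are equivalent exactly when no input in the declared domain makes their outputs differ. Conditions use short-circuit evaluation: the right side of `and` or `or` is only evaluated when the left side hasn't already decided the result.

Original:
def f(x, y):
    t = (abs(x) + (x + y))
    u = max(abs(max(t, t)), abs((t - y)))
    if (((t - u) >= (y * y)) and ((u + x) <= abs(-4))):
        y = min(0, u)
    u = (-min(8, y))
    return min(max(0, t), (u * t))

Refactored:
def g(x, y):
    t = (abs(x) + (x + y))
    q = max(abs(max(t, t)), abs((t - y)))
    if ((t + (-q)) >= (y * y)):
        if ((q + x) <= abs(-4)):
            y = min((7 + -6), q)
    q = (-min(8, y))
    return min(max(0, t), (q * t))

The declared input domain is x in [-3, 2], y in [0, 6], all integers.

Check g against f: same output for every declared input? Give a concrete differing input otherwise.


Run the pair on x=1, y=0.
f: t=2, then u=2, then (((t - u) >= (y * y)) and ((u + x) <= abs(-4))) is true, then y=0, then u=0, then returns 0
g: t=2, then q=2, then ((t + (-q)) >= (y * y)) is true, then ((q + x) <= abs(-4)) is true, then y=1, then q=-1, then returns -2
0 against -2: the behavior changed.
verdict: not equivalent; witness: x=1, y=0


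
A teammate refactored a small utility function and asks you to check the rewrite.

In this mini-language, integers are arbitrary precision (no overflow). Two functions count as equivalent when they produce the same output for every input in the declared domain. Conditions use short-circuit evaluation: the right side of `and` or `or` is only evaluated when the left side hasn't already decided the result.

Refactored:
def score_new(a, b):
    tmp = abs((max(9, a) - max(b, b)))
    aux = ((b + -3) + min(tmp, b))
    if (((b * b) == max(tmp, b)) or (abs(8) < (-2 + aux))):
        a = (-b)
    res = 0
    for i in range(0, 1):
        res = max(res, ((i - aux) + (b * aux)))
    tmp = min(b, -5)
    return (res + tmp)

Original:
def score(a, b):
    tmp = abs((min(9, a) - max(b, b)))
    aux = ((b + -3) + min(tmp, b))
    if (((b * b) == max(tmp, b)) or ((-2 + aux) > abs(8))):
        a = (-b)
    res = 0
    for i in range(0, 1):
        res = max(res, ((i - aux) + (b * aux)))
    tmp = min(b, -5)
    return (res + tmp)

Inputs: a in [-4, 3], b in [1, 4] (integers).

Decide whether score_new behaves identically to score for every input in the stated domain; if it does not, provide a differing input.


The rewrite breaks on a=1, b=2, where the results are -5 and -4.
score: tmp becomes 1; next aux becomes 0; next (((b * b) == max(tmp, b)) or ((-2 + aux) > abs(8))) evaluates to false; next res becomes 0; next at i=0:; next res becomes 0; next tmp becomes -5; next final value -5
score_new: tmp becomes 7; next aux becomes 1; next (((b * b) == max(tmp, b)) or (abs(8) < (-2 + aux))) evaluates to false; next res becomes 0; next at i=0:; next res becomes 1; next tmp becomes -5; next final value -4
verdict: not equivalent; witness: a=1, b=2


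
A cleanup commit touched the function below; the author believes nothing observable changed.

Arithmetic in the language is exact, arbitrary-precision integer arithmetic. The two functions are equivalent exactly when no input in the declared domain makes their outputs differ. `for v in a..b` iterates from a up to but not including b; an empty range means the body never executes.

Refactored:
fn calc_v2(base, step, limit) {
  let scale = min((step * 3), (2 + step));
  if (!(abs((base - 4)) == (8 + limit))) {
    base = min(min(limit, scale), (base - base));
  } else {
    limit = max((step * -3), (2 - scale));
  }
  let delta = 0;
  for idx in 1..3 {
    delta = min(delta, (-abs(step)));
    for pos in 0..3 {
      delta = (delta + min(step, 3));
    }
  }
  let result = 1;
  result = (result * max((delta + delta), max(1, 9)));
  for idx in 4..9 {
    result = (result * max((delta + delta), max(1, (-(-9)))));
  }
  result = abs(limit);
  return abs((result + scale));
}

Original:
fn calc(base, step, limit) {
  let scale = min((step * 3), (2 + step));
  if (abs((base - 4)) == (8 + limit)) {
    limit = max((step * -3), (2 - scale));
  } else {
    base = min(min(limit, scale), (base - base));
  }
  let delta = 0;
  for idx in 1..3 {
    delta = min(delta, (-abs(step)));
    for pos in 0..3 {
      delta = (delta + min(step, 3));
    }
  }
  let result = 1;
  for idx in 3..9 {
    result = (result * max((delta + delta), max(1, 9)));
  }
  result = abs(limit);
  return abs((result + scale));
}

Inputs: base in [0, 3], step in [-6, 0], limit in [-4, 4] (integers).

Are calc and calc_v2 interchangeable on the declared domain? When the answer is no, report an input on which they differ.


The two are interchangeable: min/max/abs usage differs, and constant usage differs, and statement counts differ, and boolean connective usage differs, and arithmetic usage differs, and loop structure differs, and every declared input agrees.
One worked example (base=1, step=-5, limit=3) — calc: scale := -15 | (abs((base - 4)) == (8 + limit)): false | base := -15 | delta := 0 | iter idx=1: | delta := -5 | iter pos=0: | delta := -10 | iter pos=1: | delta := -15 | iter pos=2: | delta := -20 | iter idx=2: | delta := -20 | iter pos=0: | delta := -25 | iter pos=1: | delta := -30 | iter pos=2: | delta := -35 | result := 1 | iter idx=3: | result := 9 | iter idx=4: | result := 81 | iter idx=5: | result := 729 | iter idx=6: | result := 6561 | iter idx=7: | result := 59049 | iter idx=8: | result := 531441 | result := 3 | result 12; calc_v2: scale := -15 | (!(abs((base - 4)) == (8 + limit))): true | base := -15 | delta := 0 | iter idx=1: | delta := -5 | iter pos=0: | delta := -10 | iter pos=1: | delta := -15 | iter pos=2: | delta := -20 | iter idx=2: | delta := -20 | iter pos=0: | delta := -25 | iter pos=1: | delta := -30 | iter pos=2: | delta := -35 | result := 1 | result := 9 | iter idx=4: | result := 81 | iter idx=5: | result := 729 | iter idx=6: | result := 6561 | iter idx=7: | result := 59049 | iter idx=8: | result := 531441 | result := 3 | result 12; agreement on 12.
Every one of the 252 inputs gives matching results.
verdict: equivalent


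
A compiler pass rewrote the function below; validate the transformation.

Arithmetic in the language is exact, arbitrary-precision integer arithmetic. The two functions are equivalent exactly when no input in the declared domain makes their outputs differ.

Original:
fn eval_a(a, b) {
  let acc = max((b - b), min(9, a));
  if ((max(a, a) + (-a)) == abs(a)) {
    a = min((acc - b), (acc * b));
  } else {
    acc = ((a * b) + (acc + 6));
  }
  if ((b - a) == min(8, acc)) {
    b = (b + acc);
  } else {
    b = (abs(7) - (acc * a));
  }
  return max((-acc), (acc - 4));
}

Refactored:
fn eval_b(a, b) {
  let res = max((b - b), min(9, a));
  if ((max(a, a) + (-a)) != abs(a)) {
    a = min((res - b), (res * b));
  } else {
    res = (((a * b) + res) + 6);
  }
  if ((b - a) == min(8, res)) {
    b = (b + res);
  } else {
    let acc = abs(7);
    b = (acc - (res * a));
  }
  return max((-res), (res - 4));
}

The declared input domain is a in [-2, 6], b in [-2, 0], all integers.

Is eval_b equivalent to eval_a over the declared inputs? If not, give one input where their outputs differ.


Try a=-2, b=-2.
eval_a: acc := 0 | ((max(a, a) + (-a)) == abs(a)): false | acc := 10 | ((b - a) == min(8, acc)): false | b := 27 | result 6
eval_b: res := 0 | ((max(a, a) + (-a)) != abs(a)): true | a := 0 | ((b - a) == min(8, res)): false | acc := 7 | b := 7 | result 0
6 vs 0 — the two versions disagree here.
verdict: not equivalent; witness: a=-2, b=-2


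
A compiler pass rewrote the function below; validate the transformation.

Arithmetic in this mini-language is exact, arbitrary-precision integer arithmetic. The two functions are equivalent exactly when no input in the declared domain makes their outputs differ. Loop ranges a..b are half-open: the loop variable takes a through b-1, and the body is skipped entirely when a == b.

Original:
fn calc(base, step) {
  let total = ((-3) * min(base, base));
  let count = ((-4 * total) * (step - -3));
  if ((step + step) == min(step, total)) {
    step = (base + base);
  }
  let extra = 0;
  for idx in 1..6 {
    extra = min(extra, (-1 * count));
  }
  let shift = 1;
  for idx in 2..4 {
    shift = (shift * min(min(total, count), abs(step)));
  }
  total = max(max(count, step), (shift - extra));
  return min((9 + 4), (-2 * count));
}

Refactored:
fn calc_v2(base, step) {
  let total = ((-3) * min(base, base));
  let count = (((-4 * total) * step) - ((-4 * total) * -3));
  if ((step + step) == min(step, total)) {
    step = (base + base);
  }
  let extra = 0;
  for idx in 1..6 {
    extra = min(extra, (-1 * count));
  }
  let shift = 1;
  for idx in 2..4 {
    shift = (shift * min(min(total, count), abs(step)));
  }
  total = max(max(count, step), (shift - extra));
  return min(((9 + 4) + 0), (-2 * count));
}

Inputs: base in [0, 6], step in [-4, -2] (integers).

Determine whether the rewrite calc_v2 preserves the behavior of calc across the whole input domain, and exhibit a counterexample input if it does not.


This is a faithful refactor — arithmetic usage differs; also constant usage differs, but the computed results match everywhere.
Spot check at base=3, step=-3 — calc: total becomes -9; next count becomes 0; next ((step + step) == min(step, total)) evaluates to false; next extra becomes 0; next at idx=1:; next extra becomes 0; next at idx=2:; next extra becomes 0; next at idx=3:; next extra becomes 0; next at idx=4:; next extra becomes 0; next at idx=5:; next extra becomes 0; next shift becomes 1; next at idx=2:; next shift becomes -9; next at idx=3:; next shift becomes 81; next total becomes 81; next final value 0. calc_v2: total becomes -9; next count becomes 0; next ((step + step) == min(step, total)) evaluates to false; next extra becomes 0; next at idx=1:; next extra becomes 0; next at idx=2:; next extra becomes 0; next at idx=3:; next extra becomes 0; next at idx=4:; next extra becomes 0; next at idx=5:; next extra becomes 0; next shift becomes 1; next at idx=2:; next shift becomes -9; next at idx=3:; next shift becomes 81; next total becomes 81; next final value 0. Both give 0.
Sweeping the whole domain (21 inputs) finds no disagreement.
verdict: equivalent


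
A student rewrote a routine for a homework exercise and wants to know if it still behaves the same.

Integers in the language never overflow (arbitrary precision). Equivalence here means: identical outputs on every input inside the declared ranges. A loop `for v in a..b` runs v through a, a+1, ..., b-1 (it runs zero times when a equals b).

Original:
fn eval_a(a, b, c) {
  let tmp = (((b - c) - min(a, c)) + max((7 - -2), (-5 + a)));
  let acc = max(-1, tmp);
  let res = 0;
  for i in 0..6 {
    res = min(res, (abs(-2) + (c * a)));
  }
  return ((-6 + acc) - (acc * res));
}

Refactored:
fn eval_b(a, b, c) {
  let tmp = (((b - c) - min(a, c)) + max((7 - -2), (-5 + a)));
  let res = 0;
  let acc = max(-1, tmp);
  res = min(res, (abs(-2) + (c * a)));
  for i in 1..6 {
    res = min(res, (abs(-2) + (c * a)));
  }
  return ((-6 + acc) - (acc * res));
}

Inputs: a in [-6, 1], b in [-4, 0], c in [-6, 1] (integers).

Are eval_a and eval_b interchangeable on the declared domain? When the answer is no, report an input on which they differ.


Although statement counts differ, plus min/max/abs usage differs, plus constant usage differs, plus arithmetic usage differs, plus loop structure differs, 320/320 inputs agree.
verdict: equivalent


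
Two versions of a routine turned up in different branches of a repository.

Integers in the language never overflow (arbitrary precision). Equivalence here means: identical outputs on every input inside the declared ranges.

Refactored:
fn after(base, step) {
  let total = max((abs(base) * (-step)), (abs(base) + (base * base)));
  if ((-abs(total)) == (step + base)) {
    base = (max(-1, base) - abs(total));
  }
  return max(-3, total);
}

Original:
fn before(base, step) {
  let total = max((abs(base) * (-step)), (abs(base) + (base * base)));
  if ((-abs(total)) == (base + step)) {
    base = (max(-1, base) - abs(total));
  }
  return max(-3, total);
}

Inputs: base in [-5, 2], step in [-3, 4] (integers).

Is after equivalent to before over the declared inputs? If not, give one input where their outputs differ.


Differences: same computation, different form — yet all 64 inputs agree.
verdict: equivalent


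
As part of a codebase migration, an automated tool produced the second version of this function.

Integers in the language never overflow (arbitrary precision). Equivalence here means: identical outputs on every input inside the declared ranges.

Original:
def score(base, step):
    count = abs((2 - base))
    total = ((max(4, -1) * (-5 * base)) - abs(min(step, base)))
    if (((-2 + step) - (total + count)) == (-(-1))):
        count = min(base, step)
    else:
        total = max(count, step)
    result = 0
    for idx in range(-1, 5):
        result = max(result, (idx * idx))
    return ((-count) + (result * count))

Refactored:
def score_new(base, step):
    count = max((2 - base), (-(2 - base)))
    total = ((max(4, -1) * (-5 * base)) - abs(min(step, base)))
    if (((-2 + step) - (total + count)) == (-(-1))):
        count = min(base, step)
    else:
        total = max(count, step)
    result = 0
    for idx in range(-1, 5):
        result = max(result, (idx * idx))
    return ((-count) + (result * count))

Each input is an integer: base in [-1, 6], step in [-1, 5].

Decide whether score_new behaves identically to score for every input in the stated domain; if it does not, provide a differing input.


Side by side, the visible changes include: arithmetic usage differs; also min/max/abs usage differs; also constant usage differs.
One worked example (base=4, step=0) — score: count = 2; total = -80; (((-2 + step) - (total + count)) == (-(-1))) -> false; total = 2; result = 0; [idx=-1]; result = 1; [idx=0]; result = 1; [idx=1]; result = 1; [idx=2]; result = 4; [idx=3]; result = 9; [idx=4]; result = 16; return 30; score_new: count = 2; total = -80; (((-2 + step) - (total + count)) == (-(-1))) -> false; total = 2; result = 0; [idx=-1]; result = 1; [idx=0]; result = 1; [idx=1]; result = 1; [idx=2]; result = 4; [idx=3]; result = 9; [idx=4]; result = 16; return 30; agreement on 30.
An exhaustive pass over the 56 declared inputs shows identical outputs.
verdict: equivalent


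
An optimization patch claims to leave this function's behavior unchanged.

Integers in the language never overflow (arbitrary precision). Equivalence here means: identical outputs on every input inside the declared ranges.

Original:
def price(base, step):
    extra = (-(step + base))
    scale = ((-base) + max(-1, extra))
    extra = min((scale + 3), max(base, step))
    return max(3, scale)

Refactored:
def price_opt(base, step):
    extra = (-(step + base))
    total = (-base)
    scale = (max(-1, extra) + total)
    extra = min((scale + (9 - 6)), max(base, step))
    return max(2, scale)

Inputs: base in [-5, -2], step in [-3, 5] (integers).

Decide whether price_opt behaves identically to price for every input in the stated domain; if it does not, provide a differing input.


Evaluate both at base=-3, step=4.
price: extra=-1, then scale=2, then extra=4, then returns 3
price_opt: extra=-1, then total=3, then scale=2, then extra=4, then returns 2
3 != 2, so the rewrite changes behavior.
verdict: not equivalent; witness: base=-3, step=4


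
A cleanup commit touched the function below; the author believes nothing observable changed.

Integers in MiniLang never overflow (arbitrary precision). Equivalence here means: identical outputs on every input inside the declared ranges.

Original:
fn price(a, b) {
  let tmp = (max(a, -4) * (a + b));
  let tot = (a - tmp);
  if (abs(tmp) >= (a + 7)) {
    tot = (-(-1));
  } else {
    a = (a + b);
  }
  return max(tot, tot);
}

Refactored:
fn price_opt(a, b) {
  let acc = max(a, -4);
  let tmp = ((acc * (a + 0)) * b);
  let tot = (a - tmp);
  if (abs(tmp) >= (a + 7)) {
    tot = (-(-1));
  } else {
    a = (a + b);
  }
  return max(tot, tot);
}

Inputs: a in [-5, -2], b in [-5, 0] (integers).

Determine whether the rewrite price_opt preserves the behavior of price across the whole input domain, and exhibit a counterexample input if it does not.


The rewrite breaks on a=-5, b=0, where the results are 1 and -5.
price: tmp := 20 | tot := -25 | (abs(tmp) >= (a + 7)): true | tot := 1 | result 1
price_opt: acc := -4 | tmp := 0 | tot := -5 | (abs(tmp) >= (a + 7)): false | a := -5 | result -5
verdict: not equivalent; witness: a=-5, b=0


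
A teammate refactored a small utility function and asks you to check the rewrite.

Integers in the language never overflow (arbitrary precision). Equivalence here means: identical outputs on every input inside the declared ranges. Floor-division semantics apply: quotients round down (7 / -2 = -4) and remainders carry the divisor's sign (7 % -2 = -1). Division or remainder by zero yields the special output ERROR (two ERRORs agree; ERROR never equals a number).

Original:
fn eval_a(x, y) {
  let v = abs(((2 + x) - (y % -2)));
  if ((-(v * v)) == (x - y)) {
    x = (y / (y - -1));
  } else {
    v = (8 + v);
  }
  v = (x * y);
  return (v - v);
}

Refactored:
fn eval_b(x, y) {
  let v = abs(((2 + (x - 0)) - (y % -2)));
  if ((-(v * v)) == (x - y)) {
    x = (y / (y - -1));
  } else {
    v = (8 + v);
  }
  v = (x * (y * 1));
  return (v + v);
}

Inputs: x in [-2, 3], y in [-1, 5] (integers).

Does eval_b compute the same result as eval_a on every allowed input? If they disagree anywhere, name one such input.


Evaluate both at x=-2, y=1.
eval_a: v = 1; ((-(v * v)) == (x - y)) -> false; v = 9; v = -2; return 0
eval_b: v = 1; ((-(v * v)) == (x - y)) -> false; v = 9; v = -2; return -4
0 and -4 differ, so these are not the same function on this domain.
verdict: not equivalent; witness: x=-2, y=1


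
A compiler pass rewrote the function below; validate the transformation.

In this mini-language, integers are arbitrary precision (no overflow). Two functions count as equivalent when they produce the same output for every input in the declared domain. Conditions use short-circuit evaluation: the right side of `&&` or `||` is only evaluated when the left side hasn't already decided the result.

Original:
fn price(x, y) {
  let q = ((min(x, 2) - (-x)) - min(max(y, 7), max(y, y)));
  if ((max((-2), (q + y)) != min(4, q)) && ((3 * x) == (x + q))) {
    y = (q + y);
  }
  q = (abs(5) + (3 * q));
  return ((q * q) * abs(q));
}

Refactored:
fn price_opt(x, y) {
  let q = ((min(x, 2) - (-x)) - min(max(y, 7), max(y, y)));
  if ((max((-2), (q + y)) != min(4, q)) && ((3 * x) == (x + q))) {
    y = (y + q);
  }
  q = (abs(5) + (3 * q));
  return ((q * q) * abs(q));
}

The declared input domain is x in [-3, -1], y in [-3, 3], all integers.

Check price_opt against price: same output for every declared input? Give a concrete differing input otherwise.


The two are interchangeable: same computation, different form, and every declared input agrees.
Tracing x=-3, y=3: price: q becomes -9; next ((max((-2), (q + y)) != min(4, q)) && ((3 * x) == (x + q))) evaluates to false; next q becomes -22; next final value 10648 | price_opt: q becomes -9; next ((max((-2), (q + y)) != min(4, q)) && ((3 * x) == (x + q))) evaluates to false; next q becomes -22; next final value 10648 — matching result 10648.
Checked all 21 inputs in the declared domain: the outputs agree on every one.
verdict: equivalent


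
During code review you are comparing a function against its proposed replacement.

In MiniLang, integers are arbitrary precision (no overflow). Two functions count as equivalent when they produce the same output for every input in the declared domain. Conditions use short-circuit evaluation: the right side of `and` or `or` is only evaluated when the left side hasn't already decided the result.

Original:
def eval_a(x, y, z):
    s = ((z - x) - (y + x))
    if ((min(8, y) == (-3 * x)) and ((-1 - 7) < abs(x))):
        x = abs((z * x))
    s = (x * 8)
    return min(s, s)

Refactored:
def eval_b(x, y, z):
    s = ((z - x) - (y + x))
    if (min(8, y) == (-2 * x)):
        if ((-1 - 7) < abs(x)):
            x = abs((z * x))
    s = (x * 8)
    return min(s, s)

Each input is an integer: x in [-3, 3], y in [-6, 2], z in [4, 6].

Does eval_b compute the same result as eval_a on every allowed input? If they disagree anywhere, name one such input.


There is a counterexample at x=-1, y=2, z=4: -8 on one side, 32 on the other.
eval_a: s := 4 | ((min(8, y) == (-3 * x)) and ((-1 - 7) < abs(x))): false | s := -8 | result -8
eval_b: s := 4 | (min(8, y) == (-2 * x)): true | ((-1 - 7) < abs(x)): true | x := 4 | s := 32 | result 32
verdict: not equivalent; witness: x=-1, y=2, z=4


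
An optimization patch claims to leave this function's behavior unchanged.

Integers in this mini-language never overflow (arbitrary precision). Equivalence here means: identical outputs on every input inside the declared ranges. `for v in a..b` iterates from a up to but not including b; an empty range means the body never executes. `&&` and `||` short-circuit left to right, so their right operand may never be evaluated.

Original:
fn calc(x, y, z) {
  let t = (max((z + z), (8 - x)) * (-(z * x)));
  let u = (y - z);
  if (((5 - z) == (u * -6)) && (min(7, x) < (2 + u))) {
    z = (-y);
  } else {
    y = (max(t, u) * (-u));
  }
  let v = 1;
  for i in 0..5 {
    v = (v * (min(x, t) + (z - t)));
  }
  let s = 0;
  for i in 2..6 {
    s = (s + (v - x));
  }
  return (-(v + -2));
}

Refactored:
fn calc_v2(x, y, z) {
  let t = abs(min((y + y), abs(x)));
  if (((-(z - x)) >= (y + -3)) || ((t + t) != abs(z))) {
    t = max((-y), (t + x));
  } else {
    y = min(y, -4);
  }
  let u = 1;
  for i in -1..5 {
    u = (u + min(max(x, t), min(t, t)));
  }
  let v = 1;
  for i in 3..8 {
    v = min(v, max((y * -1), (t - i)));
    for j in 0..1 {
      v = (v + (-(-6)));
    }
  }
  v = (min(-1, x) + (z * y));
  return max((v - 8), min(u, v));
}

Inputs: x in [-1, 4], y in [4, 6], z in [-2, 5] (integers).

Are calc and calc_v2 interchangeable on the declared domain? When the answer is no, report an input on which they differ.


Take x=-1, y=4, z=-2.
calc: t := -18 | u := 6 | (((5 - z) == (u * -6)) && (min(7, x) < (2 + u))): false | y := -36 | v := 1 | iter i=0: | v := -2 | iter i=1: | v := 4 | iter i=2: | v := -8 | iter i=3: | v := 16 | iter i=4: | v := -32 | s := 0 | iter i=2: | s := -31 | iter i=3: | s := -62 | iter i=4: | s := -93 | iter i=5: | s := -124 | result 34
calc_v2: t := 1 | (((-(z - x)) >= (y + -3)) || ((t + t) != abs(z))): true | t := 0 | u := 1 | iter i=-1: | u := 1 | iter i=0: | u := 1 | iter i=1: | u := 1 | iter i=2: | u := 1 | iter i=3: | u := 1 | iter i=4: | u := 1 | v := 1 | iter i=3: | v := -3 | iter j=0: | v := 3 | iter i=4: | v := -4 | iter j=0: | v := 2 | iter i=5: | v := -4 | iter j=0: | v := 2 | iter i=6: | v := -4 | iter j=0: | v := 2 | iter i=7: | v := -4 | iter j=0: | v := 2 | v := -9 | result -9
34 != -9, so the rewrite changes behavior.
verdict: not equivalent; witness: x=-1, y=4, z=-2


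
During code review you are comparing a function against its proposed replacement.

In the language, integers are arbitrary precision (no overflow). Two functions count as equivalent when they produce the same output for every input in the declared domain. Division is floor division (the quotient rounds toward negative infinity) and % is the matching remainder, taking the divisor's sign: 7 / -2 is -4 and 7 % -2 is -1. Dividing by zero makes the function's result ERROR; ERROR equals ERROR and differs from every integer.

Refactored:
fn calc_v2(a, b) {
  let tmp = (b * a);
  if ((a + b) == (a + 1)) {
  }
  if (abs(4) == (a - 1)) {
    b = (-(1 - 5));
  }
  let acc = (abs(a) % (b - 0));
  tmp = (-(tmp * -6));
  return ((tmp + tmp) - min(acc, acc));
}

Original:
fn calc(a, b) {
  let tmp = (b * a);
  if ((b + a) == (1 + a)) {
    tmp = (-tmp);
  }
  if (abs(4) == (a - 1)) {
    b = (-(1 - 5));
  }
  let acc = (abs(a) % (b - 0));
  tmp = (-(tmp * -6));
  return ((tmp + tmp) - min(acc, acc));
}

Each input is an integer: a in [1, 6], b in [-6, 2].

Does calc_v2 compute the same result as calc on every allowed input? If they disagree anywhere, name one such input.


Consider the input a=1, b=1.
calc: tmp = 1; ((b + a) == (1 + a)) -> true; tmp = -1; (abs(4) == (a - 1)) -> false; acc = 0; tmp = -6; return -12
calc_v2: tmp = 1; ((a + b) == (a + 1)) -> true; (abs(4) == (a - 1)) -> false; acc = 0; tmp = 6; return 12
-12 against 12: the behavior changed.
verdict: not equivalent; witness: a=1, b=1


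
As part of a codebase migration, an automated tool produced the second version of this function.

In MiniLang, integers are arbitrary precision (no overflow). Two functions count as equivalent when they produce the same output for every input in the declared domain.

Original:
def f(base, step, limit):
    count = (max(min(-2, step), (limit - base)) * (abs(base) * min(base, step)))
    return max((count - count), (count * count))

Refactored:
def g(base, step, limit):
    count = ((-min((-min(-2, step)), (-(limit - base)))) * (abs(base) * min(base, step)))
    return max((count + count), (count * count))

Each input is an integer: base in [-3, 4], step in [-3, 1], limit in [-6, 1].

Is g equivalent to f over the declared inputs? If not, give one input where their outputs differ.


Consider the input base=-1, step=-1, limit=-2.
f: count becomes 1; next final value 1
g: count becomes 1; next final value 2
1 and 2 differ, so these are not the same function on this domain.
verdict: not equivalent; witness: base=-1, step=-1, limit=-2


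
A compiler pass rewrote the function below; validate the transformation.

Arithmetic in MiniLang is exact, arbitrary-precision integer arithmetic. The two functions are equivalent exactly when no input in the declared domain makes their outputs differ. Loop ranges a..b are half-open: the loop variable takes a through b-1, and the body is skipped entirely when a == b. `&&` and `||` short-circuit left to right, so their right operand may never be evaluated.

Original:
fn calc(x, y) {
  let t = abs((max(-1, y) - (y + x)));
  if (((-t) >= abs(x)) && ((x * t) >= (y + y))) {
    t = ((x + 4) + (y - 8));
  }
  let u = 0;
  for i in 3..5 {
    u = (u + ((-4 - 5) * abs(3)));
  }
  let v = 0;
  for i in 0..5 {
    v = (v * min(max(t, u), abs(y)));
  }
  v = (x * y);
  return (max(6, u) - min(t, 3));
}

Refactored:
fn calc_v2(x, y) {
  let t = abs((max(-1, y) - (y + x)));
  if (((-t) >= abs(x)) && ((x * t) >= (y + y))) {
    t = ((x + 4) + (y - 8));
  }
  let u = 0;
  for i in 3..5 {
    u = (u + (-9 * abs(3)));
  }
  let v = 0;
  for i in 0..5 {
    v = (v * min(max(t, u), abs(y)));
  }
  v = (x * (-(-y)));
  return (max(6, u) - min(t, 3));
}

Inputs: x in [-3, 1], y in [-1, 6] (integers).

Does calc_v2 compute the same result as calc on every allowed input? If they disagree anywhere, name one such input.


Although arithmetic usage differs; and constant usage differs, 40/40 inputs agree.
verdict: equivalent


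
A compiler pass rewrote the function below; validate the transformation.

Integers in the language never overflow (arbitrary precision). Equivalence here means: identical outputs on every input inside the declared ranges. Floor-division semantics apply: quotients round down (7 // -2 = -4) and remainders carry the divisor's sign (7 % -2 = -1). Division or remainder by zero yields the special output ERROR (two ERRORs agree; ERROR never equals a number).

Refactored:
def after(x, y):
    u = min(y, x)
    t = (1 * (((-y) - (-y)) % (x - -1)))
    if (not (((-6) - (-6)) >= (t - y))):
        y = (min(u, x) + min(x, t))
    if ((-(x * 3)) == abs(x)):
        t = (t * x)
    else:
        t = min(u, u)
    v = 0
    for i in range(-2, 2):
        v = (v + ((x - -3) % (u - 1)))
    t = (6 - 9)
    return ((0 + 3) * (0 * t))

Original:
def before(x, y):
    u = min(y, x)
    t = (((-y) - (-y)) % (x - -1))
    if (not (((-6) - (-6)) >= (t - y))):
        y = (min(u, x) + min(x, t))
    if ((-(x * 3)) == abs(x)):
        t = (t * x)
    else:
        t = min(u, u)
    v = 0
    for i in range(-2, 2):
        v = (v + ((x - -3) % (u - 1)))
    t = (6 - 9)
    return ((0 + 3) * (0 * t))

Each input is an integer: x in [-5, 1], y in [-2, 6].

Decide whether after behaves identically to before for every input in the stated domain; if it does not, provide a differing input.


Differences: arithmetic usage differs, and constant usage differs — yet all 63 inputs agree.
verdict: equivalent


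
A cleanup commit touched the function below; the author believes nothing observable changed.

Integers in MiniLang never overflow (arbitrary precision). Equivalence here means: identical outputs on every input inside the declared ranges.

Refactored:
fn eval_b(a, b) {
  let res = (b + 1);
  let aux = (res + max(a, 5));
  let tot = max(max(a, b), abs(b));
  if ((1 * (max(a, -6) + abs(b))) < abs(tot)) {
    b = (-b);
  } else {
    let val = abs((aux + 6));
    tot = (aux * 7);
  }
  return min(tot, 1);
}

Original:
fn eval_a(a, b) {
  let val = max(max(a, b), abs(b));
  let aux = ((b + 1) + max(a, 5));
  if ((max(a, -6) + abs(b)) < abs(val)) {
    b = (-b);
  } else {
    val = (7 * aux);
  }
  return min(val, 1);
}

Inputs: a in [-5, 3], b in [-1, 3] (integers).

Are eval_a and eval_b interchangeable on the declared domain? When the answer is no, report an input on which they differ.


This is a faithful refactor — statement counts differ; min/max/abs usage differs; local variable names differ; constant usage differs; arithmetic usage differs, but the computed results match everywhere.
Tracing a=-4, b=2: eval_a: val=2, then aux=8, then ((max(a, -6) + abs(b)) < abs(val)) is true, then b=-2, then returns 1 | eval_b: res=3, then aux=8, then tot=2, then ((1 * (max(a, -6) + abs(b))) < abs(tot)) is true, then b=-2, then returns 1 — matching result 1.
Across all 45 domain points the two functions coincide.
verdict: equivalent


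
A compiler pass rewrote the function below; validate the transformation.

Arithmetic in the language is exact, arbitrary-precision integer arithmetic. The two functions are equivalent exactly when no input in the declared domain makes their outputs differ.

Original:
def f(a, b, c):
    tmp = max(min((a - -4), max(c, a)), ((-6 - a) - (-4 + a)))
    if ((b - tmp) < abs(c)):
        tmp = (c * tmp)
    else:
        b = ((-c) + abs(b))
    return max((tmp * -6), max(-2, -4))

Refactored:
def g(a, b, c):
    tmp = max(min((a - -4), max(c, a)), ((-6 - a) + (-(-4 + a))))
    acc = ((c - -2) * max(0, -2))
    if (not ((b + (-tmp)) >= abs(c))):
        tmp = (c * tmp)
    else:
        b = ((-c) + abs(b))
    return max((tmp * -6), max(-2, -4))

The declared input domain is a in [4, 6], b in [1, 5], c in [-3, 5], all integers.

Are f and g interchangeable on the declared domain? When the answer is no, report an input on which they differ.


Side by side, the visible changes include: boolean connective usage differs, and comparison usage differs, and local variable names differ, and arithmetic usage differs, and statement counts differ, and constant usage differs, and min/max/abs usage differs.
As a probe, take a=6, b=4, c=4: f runs tmp := 6 | ((b - tmp) < abs(c)): true | tmp := 24 | result -2; g runs tmp := 6 | acc := 0 | (not ((b + (-tmp)) >= abs(c))): true | tmp := 24 | result -2; both end at -2.
Across all 135 domain points the two functions coincide.
verdict: equivalent


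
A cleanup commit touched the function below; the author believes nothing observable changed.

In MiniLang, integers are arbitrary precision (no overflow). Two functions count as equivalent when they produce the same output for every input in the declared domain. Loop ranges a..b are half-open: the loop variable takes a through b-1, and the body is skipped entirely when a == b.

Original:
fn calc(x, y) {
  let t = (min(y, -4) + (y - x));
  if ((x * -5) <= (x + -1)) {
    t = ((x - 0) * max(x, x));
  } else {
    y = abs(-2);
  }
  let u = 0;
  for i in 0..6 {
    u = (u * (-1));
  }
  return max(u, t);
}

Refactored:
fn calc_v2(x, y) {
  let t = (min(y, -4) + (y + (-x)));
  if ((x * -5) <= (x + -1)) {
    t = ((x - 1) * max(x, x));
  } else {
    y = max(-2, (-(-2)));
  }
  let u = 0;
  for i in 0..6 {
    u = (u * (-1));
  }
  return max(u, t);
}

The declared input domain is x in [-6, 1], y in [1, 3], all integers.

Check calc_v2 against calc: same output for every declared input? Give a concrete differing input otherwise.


Not equivalent: x=1, y=1 separates them (1 vs 0).
calc: t := -4 | ((x * -5) <= (x + -1)): true | t := 1 | u := 0 | iter i=0: | u := 0 | iter i=1: | u := 0 | iter i=2: | u := 0 | iter i=3: | u := 0 | iter i=4: | u := 0 | iter i=5: | u := 0 | result 1
calc_v2: t := -4 | ((x * -5) <= (x + -1)): true | t := 0 | u := 0 | iter i=0: | u := 0 | iter i=1: | u := 0 | iter i=2: | u := 0 | iter i=3: | u := 0 | iter i=4: | u := 0 | iter i=5: | u := 0 | result 0
verdict: not equivalent; witness: x=1, y=1


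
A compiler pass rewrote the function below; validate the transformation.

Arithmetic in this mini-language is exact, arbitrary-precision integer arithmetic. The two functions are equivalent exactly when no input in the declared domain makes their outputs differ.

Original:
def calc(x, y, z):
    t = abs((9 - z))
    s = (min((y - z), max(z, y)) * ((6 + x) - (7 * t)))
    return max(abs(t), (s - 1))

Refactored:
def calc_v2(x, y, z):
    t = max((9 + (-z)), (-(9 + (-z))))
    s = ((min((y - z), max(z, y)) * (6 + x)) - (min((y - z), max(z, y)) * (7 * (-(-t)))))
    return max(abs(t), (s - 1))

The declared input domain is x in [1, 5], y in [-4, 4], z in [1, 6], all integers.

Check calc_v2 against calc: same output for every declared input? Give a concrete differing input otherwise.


Behavior is preserved: although min/max/abs usage differs, arithmetic usage differs, constant usage differs, the outputs never diverge.
Tracing x=1, y=-4, z=2: calc: t becomes 7; next s becomes 252; next final value 251 | calc_v2: t becomes 7; next s becomes 252; next final value 251 — matching result 251.
Checked all 270 inputs in the declared domain: the outputs agree on every one.
verdict: equivalent


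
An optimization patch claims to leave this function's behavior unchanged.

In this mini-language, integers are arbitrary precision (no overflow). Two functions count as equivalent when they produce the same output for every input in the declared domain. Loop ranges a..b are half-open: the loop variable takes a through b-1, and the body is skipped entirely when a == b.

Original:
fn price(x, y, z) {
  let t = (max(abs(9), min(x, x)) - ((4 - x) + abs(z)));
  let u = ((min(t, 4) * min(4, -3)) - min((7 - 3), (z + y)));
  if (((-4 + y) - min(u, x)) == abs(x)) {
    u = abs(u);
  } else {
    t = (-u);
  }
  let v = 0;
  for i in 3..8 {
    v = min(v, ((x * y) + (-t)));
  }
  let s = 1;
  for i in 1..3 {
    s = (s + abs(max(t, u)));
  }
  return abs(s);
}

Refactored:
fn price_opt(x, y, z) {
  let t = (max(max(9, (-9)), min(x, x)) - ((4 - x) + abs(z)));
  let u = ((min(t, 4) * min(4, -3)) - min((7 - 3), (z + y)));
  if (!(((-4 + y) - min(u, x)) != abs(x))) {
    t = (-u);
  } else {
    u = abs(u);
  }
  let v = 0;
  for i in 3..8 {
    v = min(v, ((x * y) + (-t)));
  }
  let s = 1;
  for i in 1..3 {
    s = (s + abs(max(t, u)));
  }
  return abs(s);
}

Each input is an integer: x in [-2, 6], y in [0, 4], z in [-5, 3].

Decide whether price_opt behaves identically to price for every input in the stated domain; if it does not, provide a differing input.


Consider the input x=-1, y=0, z=-3.
price: t := 1 | u := 0 | (((-4 + y) - min(u, x)) == abs(x)): false | t := 0 | v := 0 | iter i=3: | v := 0 | iter i=4: | v := 0 | iter i=5: | v := 0 | iter i=6: | v := 0 | iter i=7: | v := 0 | s := 1 | iter i=1: | s := 1 | iter i=2: | s := 1 | result 1
price_opt: t := 1 | u := 0 | (!(((-4 + y) - min(u, x)) != abs(x))): false | u := 0 | v := 0 | iter i=3: | v := -1 | iter i=4: | v := -1 | iter i=5: | v := -1 | iter i=6: | v := -1 | iter i=7: | v := -1 | s := 1 | iter i=1: | s := 2 | iter i=2: | s := 3 | result 3
1 against 3: the behavior changed.
verdict: not equivalent; witness: x=-1, y=0, z=-3


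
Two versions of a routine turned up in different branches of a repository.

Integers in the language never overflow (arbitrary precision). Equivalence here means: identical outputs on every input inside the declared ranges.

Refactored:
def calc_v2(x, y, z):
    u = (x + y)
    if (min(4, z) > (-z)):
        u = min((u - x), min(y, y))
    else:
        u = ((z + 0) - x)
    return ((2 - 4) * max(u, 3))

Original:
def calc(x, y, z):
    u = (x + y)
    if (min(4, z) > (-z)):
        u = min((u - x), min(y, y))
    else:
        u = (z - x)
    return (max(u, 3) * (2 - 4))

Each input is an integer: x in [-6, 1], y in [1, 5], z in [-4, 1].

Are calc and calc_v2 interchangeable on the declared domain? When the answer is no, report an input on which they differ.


Side by side, the visible changes include: arithmetic usage differs; and constant usage differs.
Tracing x=-6, y=3, z=1: calc: u = -3; (min(4, z) > (-z)) -> true; u = 3; return -6 | calc_v2: u = -3; (min(4, z) > (-z)) -> true; u = 3; return -6 — matching result -6.
Sweeping the whole domain (240 inputs) finds no disagreement.
verdict: equivalent


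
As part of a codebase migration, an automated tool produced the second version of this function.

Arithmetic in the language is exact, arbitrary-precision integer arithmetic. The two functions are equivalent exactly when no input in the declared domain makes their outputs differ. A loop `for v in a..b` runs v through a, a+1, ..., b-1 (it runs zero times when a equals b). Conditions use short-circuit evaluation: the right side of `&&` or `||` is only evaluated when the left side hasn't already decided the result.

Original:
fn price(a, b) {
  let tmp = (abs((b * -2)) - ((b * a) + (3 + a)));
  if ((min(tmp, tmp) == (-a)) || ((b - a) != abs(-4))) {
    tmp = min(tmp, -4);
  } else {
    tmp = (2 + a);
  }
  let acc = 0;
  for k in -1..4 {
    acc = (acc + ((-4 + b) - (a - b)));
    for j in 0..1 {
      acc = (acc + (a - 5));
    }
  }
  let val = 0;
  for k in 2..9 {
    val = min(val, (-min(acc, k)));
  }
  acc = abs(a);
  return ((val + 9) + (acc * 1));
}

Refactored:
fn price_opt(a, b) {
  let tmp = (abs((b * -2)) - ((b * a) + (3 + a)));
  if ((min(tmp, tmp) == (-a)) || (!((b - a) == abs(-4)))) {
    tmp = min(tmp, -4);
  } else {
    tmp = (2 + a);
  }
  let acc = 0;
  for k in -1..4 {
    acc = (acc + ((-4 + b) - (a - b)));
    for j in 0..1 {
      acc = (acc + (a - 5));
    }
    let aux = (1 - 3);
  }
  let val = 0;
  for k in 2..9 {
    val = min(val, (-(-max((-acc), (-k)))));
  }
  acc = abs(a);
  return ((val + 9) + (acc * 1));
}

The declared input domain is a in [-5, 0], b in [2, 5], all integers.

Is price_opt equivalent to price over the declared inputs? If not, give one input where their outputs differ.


The two are interchangeable: statement counts differ; local variable names differ; constant usage differs; arithmetic usage differs; min/max/abs usage differs; boolean connective usage differs; comparison usage differs, and every declared input agrees.
Tracing a=-2, b=2: price: tmp := 7 | ((min(tmp, tmp) == (-a)) || ((b - a) != abs(-4))): false | tmp := 0 | acc := 0 | iter k=-1: | acc := 2 | iter j=0: | acc := -5 | iter k=0: | acc := -3 | iter j=0: | acc := -10 | iter k=1: | acc := -8 | iter j=0: | acc := -15 | iter k=2: | acc := -13 | iter j=0: | acc := -20 | iter k=3: | acc := -18 | iter j=0: | acc := -25 | val := 0 | iter k=2: | val := 0 | iter k=3: | val := 0 | iter k=4: | val := 0 | iter k=5: | val := 0 | iter k=6: | val := 0 | iter k=7: | val := 0 | iter k=8: | val := 0 | acc := 2 | result 11 | price_opt: tmp := 7 | ((min(tmp, tmp) == (-a)) || (!((b - a) == abs(-4)))): false | tmp := 0 | acc := 0 | iter k=-1: | acc := 2 | iter j=0: | acc := -5 | aux := -2 | iter k=0: | acc := -3 | iter j=0: | acc := -10 | aux := -2 | iter k=1: | acc := -8 | iter j=0: | acc := -15 | aux := -2 | iter k=2: | acc := -13 | iter j=0: | acc := -20 | aux := -2 | iter k=3: | acc := -18 | iter j=0: | acc := -25 | aux := -2 | val := 0 | iter k=2: | val := 0 | iter k=3: | val := 0 | iter k=4: | val := 0 | iter k=5: | val := 0 | iter k=6: | val := 0 | iter k=7: | val := 0 | iter k=8: | val := 0 | acc := 2 | result 11 — matching result 11.
Across all 24 domain points the two functions coincide.
verdict: equivalent
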